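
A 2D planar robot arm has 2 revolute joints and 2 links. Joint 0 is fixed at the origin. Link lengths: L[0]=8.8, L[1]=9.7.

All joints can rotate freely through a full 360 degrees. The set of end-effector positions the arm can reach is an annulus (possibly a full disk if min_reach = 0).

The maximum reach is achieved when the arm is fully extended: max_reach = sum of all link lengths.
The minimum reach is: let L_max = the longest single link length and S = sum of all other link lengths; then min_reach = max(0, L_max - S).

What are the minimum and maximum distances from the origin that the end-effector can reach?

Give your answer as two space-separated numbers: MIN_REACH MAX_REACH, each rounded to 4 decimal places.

Link lengths: [8.8, 9.7]
max_reach = 8.8 + 9.7 = 18.5
L_max = max([8.8, 9.7]) = 9.7
S (sum of others) = 18.5 - 9.7 = 8.8
min_reach = max(0, 9.7 - 8.8) = max(0, 0.9) = 0.9

Answer: 0.9000 18.5000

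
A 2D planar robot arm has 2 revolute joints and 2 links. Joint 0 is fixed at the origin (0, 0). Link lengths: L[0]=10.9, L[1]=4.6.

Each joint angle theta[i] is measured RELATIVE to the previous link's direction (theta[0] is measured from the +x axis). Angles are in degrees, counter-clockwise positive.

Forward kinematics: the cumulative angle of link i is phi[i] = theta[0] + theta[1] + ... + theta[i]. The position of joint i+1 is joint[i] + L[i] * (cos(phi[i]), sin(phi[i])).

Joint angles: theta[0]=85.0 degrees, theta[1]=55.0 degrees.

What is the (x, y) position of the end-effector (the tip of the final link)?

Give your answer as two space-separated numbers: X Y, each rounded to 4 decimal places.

joint[0] = (0.0000, 0.0000)  (base)
link 0: phi[0] = 85 = 85 deg
  cos(85 deg) = 0.0872, sin(85 deg) = 0.9962
  joint[1] = (0.0000, 0.0000) + 10.9 * (0.0872, 0.9962) = (0.0000 + 0.9500, 0.0000 + 10.8585) = (0.9500, 10.8585)
link 1: phi[1] = 85 + 55 = 140 deg
  cos(140 deg) = -0.7660, sin(140 deg) = 0.6428
  joint[2] = (0.9500, 10.8585) + 4.6 * (-0.7660, 0.6428) = (0.9500 + -3.5238, 10.8585 + 2.9568) = (-2.5738, 13.8153)
End effector: (-2.5738, 13.8153)

Answer: -2.5738 13.8153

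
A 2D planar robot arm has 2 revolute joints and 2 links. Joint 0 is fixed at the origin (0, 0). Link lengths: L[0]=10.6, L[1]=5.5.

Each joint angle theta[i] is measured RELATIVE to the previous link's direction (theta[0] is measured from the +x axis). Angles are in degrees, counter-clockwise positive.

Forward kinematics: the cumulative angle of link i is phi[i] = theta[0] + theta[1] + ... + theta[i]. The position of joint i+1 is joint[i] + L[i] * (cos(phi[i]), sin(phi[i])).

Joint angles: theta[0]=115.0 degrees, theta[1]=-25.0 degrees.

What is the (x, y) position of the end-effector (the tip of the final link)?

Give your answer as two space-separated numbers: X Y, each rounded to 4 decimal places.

joint[0] = (0.0000, 0.0000)  (base)
link 0: phi[0] = 115 = 115 deg
  cos(115 deg) = -0.4226, sin(115 deg) = 0.9063
  joint[1] = (0.0000, 0.0000) + 10.6 * (-0.4226, 0.9063) = (0.0000 + -4.4798, 0.0000 + 9.6069) = (-4.4798, 9.6069)
link 1: phi[1] = 115 + -25 = 90 deg
  cos(90 deg) = 0.0000, sin(90 deg) = 1.0000
  joint[2] = (-4.4798, 9.6069) + 5.5 * (0.0000, 1.0000) = (-4.4798 + 0.0000, 9.6069 + 5.5000) = (-4.4798, 15.1069)
End effector: (-4.4798, 15.1069)

Answer: -4.4798 15.1069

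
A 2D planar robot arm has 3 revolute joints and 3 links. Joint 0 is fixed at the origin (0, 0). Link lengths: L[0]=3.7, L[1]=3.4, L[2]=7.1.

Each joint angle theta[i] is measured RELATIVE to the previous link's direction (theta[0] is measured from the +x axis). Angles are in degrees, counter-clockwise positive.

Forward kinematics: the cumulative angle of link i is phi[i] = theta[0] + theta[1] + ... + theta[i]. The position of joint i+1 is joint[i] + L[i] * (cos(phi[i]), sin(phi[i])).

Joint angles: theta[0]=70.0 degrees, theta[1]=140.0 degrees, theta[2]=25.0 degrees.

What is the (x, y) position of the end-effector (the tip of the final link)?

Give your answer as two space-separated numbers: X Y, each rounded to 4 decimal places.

Answer: -5.7514 -4.0391

Derivation:
joint[0] = (0.0000, 0.0000)  (base)
link 0: phi[0] = 70 = 70 deg
  cos(70 deg) = 0.3420, sin(70 deg) = 0.9397
  joint[1] = (0.0000, 0.0000) + 3.7 * (0.3420, 0.9397) = (0.0000 + 1.2655, 0.0000 + 3.4769) = (1.2655, 3.4769)
link 1: phi[1] = 70 + 140 = 210 deg
  cos(210 deg) = -0.8660, sin(210 deg) = -0.5000
  joint[2] = (1.2655, 3.4769) + 3.4 * (-0.8660, -0.5000) = (1.2655 + -2.9445, 3.4769 + -1.7000) = (-1.6790, 1.7769)
link 2: phi[2] = 70 + 140 + 25 = 235 deg
  cos(235 deg) = -0.5736, sin(235 deg) = -0.8192
  joint[3] = (-1.6790, 1.7769) + 7.1 * (-0.5736, -0.8192) = (-1.6790 + -4.0724, 1.7769 + -5.8160) = (-5.7514, -4.0391)
End effector: (-5.7514, -4.0391)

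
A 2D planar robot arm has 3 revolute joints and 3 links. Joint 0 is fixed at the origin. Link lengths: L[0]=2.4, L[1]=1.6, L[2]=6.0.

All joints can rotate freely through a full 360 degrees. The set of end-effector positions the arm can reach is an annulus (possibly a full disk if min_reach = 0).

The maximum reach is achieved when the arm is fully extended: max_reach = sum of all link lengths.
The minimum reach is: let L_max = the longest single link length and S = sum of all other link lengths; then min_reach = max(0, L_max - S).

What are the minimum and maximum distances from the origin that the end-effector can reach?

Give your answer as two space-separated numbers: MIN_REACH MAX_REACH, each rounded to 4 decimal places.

Answer: 2.0000 10.0000

Derivation:
Link lengths: [2.4, 1.6, 6.0]
max_reach = 2.4 + 1.6 + 6 = 10
L_max = max([2.4, 1.6, 6.0]) = 6
S (sum of others) = 10 - 6 = 4
min_reach = max(0, 6 - 4) = max(0, 2) = 2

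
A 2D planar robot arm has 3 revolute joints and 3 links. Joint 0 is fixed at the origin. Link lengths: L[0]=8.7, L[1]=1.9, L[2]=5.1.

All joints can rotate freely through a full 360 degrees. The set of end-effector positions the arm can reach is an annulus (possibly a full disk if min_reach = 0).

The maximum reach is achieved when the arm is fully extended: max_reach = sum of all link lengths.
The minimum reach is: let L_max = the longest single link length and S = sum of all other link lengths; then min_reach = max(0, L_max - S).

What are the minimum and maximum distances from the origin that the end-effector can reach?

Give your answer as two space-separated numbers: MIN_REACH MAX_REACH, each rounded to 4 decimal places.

Answer: 1.7000 15.7000

Derivation:
Link lengths: [8.7, 1.9, 5.1]
max_reach = 8.7 + 1.9 + 5.1 = 15.7
L_max = max([8.7, 1.9, 5.1]) = 8.7
S (sum of others) = 15.7 - 8.7 = 7
min_reach = max(0, 8.7 - 7) = max(0, 1.7) = 1.7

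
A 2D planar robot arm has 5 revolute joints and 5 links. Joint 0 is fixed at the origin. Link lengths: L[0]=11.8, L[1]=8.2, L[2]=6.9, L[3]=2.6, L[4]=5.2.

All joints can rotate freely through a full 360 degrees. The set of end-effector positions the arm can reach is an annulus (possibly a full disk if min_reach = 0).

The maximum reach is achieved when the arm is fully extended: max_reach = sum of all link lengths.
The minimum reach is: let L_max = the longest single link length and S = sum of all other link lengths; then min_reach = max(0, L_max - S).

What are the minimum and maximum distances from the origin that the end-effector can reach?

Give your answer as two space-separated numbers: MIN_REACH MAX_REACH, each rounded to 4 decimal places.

Link lengths: [11.8, 8.2, 6.9, 2.6, 5.2]
max_reach = 11.8 + 8.2 + 6.9 + 2.6 + 5.2 = 34.7
L_max = max([11.8, 8.2, 6.9, 2.6, 5.2]) = 11.8
S (sum of others) = 34.7 - 11.8 = 22.9
min_reach = max(0, 11.8 - 22.9) = max(0, -11.1) = 0

Answer: 0.0000 34.7000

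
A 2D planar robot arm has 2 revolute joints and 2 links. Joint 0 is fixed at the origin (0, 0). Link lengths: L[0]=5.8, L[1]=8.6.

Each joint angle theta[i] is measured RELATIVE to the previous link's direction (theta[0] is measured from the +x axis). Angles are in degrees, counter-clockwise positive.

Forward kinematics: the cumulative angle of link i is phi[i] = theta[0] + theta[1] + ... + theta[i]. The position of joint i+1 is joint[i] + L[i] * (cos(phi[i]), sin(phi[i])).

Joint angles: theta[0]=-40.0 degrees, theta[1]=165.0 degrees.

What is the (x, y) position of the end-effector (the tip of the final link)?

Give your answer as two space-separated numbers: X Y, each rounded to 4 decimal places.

Answer: -0.4897 3.3165

Derivation:
joint[0] = (0.0000, 0.0000)  (base)
link 0: phi[0] = -40 = -40 deg
  cos(-40 deg) = 0.7660, sin(-40 deg) = -0.6428
  joint[1] = (0.0000, 0.0000) + 5.8 * (0.7660, -0.6428) = (0.0000 + 4.4431, 0.0000 + -3.7282) = (4.4431, -3.7282)
link 1: phi[1] = -40 + 165 = 125 deg
  cos(125 deg) = -0.5736, sin(125 deg) = 0.8192
  joint[2] = (4.4431, -3.7282) + 8.6 * (-0.5736, 0.8192) = (4.4431 + -4.9328, -3.7282 + 7.0447) = (-0.4897, 3.3165)
End effector: (-0.4897, 3.3165)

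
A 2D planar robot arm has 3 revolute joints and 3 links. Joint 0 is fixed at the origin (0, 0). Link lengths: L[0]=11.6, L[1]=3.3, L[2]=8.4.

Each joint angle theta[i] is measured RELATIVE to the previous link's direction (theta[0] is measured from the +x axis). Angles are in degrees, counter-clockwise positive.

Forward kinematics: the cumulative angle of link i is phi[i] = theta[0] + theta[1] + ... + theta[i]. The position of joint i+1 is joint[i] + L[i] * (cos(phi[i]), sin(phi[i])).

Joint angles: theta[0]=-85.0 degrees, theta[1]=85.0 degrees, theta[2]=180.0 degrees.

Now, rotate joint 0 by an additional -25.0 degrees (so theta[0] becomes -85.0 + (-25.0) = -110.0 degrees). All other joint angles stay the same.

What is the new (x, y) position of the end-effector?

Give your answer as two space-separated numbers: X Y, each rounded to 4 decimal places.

Answer: -8.5896 -8.7451

Derivation:
joint[0] = (0.0000, 0.0000)  (base)
link 0: phi[0] = -110 = -110 deg
  cos(-110 deg) = -0.3420, sin(-110 deg) = -0.9397
  joint[1] = (0.0000, 0.0000) + 11.6 * (-0.3420, -0.9397) = (0.0000 + -3.9674, 0.0000 + -10.9004) = (-3.9674, -10.9004)
link 1: phi[1] = -110 + 85 = -25 deg
  cos(-25 deg) = 0.9063, sin(-25 deg) = -0.4226
  joint[2] = (-3.9674, -10.9004) + 3.3 * (0.9063, -0.4226) = (-3.9674 + 2.9908, -10.9004 + -1.3946) = (-0.9766, -12.2951)
link 2: phi[2] = -110 + 85 + 180 = 155 deg
  cos(155 deg) = -0.9063, sin(155 deg) = 0.4226
  joint[3] = (-0.9766, -12.2951) + 8.4 * (-0.9063, 0.4226) = (-0.9766 + -7.6130, -12.2951 + 3.5500) = (-8.5896, -8.7451)
End effector: (-8.5896, -8.7451)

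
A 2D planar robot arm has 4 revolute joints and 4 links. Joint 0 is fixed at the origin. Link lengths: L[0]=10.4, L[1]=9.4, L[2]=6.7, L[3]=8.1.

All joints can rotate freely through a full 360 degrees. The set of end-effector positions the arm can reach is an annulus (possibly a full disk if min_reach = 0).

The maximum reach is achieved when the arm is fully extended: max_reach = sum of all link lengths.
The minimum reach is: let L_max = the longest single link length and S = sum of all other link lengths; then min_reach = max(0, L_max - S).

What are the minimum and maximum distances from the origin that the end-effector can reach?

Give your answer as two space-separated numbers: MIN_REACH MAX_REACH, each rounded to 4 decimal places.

Link lengths: [10.4, 9.4, 6.7, 8.1]
max_reach = 10.4 + 9.4 + 6.7 + 8.1 = 34.6
L_max = max([10.4, 9.4, 6.7, 8.1]) = 10.4
S (sum of others) = 34.6 - 10.4 = 24.2
min_reach = max(0, 10.4 - 24.2) = max(0, -13.8) = 0

Answer: 0.0000 34.6000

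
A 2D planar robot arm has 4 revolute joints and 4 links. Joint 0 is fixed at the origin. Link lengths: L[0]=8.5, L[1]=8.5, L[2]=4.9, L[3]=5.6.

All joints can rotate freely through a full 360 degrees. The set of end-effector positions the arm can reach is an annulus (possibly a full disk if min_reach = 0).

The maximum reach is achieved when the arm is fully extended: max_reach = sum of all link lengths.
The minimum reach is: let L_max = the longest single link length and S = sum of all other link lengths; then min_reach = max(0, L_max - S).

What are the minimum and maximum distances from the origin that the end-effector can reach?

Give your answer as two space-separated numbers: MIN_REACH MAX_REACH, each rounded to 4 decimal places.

Answer: 0.0000 27.5000

Derivation:
Link lengths: [8.5, 8.5, 4.9, 5.6]
max_reach = 8.5 + 8.5 + 4.9 + 5.6 = 27.5
L_max = max([8.5, 8.5, 4.9, 5.6]) = 8.5
S (sum of others) = 27.5 - 8.5 = 19
min_reach = max(0, 8.5 - 19) = max(0, -10.5) = 0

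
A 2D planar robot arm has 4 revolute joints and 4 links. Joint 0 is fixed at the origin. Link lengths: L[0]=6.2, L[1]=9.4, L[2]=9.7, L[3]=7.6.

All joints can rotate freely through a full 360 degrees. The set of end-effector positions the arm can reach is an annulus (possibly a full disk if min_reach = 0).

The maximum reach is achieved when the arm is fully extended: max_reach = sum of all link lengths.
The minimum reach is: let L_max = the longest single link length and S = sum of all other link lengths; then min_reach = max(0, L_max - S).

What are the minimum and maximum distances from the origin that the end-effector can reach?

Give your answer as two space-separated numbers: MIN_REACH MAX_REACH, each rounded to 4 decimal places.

Link lengths: [6.2, 9.4, 9.7, 7.6]
max_reach = 6.2 + 9.4 + 9.7 + 7.6 = 32.9
L_max = max([6.2, 9.4, 9.7, 7.6]) = 9.7
S (sum of others) = 32.9 - 9.7 = 23.2
min_reach = max(0, 9.7 - 23.2) = max(0, -13.5) = 0

Answer: 0.0000 32.9000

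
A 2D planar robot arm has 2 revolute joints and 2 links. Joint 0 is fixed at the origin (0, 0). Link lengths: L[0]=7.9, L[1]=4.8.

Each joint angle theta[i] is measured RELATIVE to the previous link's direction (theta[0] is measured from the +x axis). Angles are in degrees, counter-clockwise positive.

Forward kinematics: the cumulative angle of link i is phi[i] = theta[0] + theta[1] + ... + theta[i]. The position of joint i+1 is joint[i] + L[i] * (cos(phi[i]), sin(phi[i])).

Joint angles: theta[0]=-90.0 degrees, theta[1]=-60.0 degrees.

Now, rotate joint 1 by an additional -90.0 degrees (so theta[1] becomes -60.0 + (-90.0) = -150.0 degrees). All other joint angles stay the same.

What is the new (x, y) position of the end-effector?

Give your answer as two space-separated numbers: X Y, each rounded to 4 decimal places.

joint[0] = (0.0000, 0.0000)  (base)
link 0: phi[0] = -90 = -90 deg
  cos(-90 deg) = 0.0000, sin(-90 deg) = -1.0000
  joint[1] = (0.0000, 0.0000) + 7.9 * (0.0000, -1.0000) = (0.0000 + 0.0000, 0.0000 + -7.9000) = (0.0000, -7.9000)
link 1: phi[1] = -90 + -150 = -240 deg
  cos(-240 deg) = -0.5000, sin(-240 deg) = 0.8660
  joint[2] = (0.0000, -7.9000) + 4.8 * (-0.5000, 0.8660) = (0.0000 + -2.4000, -7.9000 + 4.1569) = (-2.4000, -3.7431)
End effector: (-2.4000, -3.7431)

Answer: -2.4000 -3.7431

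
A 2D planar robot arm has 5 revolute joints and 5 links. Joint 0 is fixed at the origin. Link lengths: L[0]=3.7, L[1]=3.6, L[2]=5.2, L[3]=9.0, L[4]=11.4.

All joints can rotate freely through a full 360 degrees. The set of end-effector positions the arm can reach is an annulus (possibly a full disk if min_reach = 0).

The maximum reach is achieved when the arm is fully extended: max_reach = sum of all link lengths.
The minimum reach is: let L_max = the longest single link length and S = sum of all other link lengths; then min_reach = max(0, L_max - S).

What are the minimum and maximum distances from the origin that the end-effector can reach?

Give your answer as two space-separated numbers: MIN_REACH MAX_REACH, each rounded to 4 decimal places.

Link lengths: [3.7, 3.6, 5.2, 9.0, 11.4]
max_reach = 3.7 + 3.6 + 5.2 + 9 + 11.4 = 32.9
L_max = max([3.7, 3.6, 5.2, 9.0, 11.4]) = 11.4
S (sum of others) = 32.9 - 11.4 = 21.5
min_reach = max(0, 11.4 - 21.5) = max(0, -10.1) = 0

Answer: 0.0000 32.9000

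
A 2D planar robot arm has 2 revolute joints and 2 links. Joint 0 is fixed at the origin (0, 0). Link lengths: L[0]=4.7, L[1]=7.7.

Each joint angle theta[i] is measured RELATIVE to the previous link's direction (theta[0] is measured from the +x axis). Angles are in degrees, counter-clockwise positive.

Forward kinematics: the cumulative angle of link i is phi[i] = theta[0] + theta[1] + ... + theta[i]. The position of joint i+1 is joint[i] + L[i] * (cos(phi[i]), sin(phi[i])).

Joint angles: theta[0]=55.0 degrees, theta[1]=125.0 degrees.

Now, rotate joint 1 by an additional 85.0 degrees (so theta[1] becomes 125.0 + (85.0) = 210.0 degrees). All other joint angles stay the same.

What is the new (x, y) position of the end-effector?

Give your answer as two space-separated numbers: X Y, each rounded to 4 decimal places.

joint[0] = (0.0000, 0.0000)  (base)
link 0: phi[0] = 55 = 55 deg
  cos(55 deg) = 0.5736, sin(55 deg) = 0.8192
  joint[1] = (0.0000, 0.0000) + 4.7 * (0.5736, 0.8192) = (0.0000 + 2.6958, 0.0000 + 3.8500) = (2.6958, 3.8500)
link 1: phi[1] = 55 + 210 = 265 deg
  cos(265 deg) = -0.0872, sin(265 deg) = -0.9962
  joint[2] = (2.6958, 3.8500) + 7.7 * (-0.0872, -0.9962) = (2.6958 + -0.6711, 3.8500 + -7.6707) = (2.0247, -3.8207)
End effector: (2.0247, -3.8207)

Answer: 2.0247 -3.8207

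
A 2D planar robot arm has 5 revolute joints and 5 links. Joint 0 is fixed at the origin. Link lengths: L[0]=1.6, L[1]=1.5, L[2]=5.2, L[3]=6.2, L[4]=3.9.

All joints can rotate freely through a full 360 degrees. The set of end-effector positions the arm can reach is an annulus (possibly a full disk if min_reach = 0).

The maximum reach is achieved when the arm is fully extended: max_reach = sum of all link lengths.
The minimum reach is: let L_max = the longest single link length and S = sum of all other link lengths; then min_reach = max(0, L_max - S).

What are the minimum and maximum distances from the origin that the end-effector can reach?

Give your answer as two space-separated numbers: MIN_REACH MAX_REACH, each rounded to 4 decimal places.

Link lengths: [1.6, 1.5, 5.2, 6.2, 3.9]
max_reach = 1.6 + 1.5 + 5.2 + 6.2 + 3.9 = 18.4
L_max = max([1.6, 1.5, 5.2, 6.2, 3.9]) = 6.2
S (sum of others) = 18.4 - 6.2 = 12.2
min_reach = max(0, 6.2 - 12.2) = max(0, -6) = 0

Answer: 0.0000 18.4000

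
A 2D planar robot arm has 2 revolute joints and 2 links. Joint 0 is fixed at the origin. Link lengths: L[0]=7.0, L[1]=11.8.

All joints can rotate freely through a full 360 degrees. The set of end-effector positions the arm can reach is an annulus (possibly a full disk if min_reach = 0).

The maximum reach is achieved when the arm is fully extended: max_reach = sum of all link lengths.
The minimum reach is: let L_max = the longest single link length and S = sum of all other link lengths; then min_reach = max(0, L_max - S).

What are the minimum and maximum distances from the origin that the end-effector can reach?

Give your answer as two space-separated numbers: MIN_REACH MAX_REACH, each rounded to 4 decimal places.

Link lengths: [7.0, 11.8]
max_reach = 7 + 11.8 = 18.8
L_max = max([7.0, 11.8]) = 11.8
S (sum of others) = 18.8 - 11.8 = 7
min_reach = max(0, 11.8 - 7) = max(0, 4.8) = 4.8

Answer: 4.8000 18.8000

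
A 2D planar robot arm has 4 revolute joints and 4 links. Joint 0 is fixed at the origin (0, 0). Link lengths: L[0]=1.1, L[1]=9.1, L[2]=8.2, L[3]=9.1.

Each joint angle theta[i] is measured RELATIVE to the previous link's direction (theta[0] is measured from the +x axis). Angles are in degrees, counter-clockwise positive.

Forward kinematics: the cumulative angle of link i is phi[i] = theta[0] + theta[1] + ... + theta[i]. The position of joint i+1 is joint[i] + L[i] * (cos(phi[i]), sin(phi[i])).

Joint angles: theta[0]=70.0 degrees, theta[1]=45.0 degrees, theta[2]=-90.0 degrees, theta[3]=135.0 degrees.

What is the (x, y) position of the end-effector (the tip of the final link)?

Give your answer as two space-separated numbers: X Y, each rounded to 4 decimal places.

joint[0] = (0.0000, 0.0000)  (base)
link 0: phi[0] = 70 = 70 deg
  cos(70 deg) = 0.3420, sin(70 deg) = 0.9397
  joint[1] = (0.0000, 0.0000) + 1.1 * (0.3420, 0.9397) = (0.0000 + 0.3762, 0.0000 + 1.0337) = (0.3762, 1.0337)
link 1: phi[1] = 70 + 45 = 115 deg
  cos(115 deg) = -0.4226, sin(115 deg) = 0.9063
  joint[2] = (0.3762, 1.0337) + 9.1 * (-0.4226, 0.9063) = (0.3762 + -3.8458, 1.0337 + 8.2474) = (-3.4696, 9.2811)
link 2: phi[2] = 70 + 45 + -90 = 25 deg
  cos(25 deg) = 0.9063, sin(25 deg) = 0.4226
  joint[3] = (-3.4696, 9.2811) + 8.2 * (0.9063, 0.4226) = (-3.4696 + 7.4317, 9.2811 + 3.4655) = (3.9621, 12.7465)
link 3: phi[3] = 70 + 45 + -90 + 135 = 160 deg
  cos(160 deg) = -0.9397, sin(160 deg) = 0.3420
  joint[4] = (3.9621, 12.7465) + 9.1 * (-0.9397, 0.3420) = (3.9621 + -8.5512, 12.7465 + 3.1124) = (-4.5891, 15.8589)
End effector: (-4.5891, 15.8589)

Answer: -4.5891 15.8589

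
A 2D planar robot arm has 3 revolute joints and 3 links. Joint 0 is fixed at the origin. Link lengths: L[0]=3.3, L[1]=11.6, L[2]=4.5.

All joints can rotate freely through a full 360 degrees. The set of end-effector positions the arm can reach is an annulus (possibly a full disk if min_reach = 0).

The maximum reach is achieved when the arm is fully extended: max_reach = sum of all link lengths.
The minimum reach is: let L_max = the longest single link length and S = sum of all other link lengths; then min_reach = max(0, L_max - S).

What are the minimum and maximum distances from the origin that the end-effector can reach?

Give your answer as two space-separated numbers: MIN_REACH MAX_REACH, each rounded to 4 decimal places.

Link lengths: [3.3, 11.6, 4.5]
max_reach = 3.3 + 11.6 + 4.5 = 19.4
L_max = max([3.3, 11.6, 4.5]) = 11.6
S (sum of others) = 19.4 - 11.6 = 7.8
min_reach = max(0, 11.6 - 7.8) = max(0, 3.8) = 3.8

Answer: 3.8000 19.4000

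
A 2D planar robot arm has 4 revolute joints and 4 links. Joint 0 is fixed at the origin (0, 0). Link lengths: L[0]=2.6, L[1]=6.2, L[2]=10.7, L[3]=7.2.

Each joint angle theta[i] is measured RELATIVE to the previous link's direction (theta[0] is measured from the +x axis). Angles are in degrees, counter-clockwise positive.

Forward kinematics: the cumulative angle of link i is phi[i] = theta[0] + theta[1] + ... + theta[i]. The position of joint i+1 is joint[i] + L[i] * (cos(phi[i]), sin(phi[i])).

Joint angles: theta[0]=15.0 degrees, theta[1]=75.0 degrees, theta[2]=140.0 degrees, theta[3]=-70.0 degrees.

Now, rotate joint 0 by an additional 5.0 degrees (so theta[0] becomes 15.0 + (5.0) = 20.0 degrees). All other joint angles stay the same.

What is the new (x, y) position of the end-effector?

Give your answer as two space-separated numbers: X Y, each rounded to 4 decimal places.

joint[0] = (0.0000, 0.0000)  (base)
link 0: phi[0] = 20 = 20 deg
  cos(20 deg) = 0.9397, sin(20 deg) = 0.3420
  joint[1] = (0.0000, 0.0000) + 2.6 * (0.9397, 0.3420) = (0.0000 + 2.4432, 0.0000 + 0.8893) = (2.4432, 0.8893)
link 1: phi[1] = 20 + 75 = 95 deg
  cos(95 deg) = -0.0872, sin(95 deg) = 0.9962
  joint[2] = (2.4432, 0.8893) + 6.2 * (-0.0872, 0.9962) = (2.4432 + -0.5404, 0.8893 + 6.1764) = (1.9028, 7.0657)
link 2: phi[2] = 20 + 75 + 140 = 235 deg
  cos(235 deg) = -0.5736, sin(235 deg) = -0.8192
  joint[3] = (1.9028, 7.0657) + 10.7 * (-0.5736, -0.8192) = (1.9028 + -6.1373, 7.0657 + -8.7649) = (-4.2344, -1.6993)
link 3: phi[3] = 20 + 75 + 140 + -70 = 165 deg
  cos(165 deg) = -0.9659, sin(165 deg) = 0.2588
  joint[4] = (-4.2344, -1.6993) + 7.2 * (-0.9659, 0.2588) = (-4.2344 + -6.9547, -1.6993 + 1.8635) = (-11.1891, 0.1642)
End effector: (-11.1891, 0.1642)

Answer: -11.1891 0.1642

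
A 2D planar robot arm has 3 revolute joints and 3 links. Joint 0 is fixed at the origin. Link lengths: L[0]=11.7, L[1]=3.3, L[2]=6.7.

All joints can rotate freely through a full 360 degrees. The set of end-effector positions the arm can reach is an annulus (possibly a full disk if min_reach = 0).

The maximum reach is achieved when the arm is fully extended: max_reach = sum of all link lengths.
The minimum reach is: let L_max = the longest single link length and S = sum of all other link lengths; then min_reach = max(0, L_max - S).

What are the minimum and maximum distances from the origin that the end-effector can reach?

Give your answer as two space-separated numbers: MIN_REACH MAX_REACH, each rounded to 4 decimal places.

Answer: 1.7000 21.7000

Derivation:
Link lengths: [11.7, 3.3, 6.7]
max_reach = 11.7 + 3.3 + 6.7 = 21.7
L_max = max([11.7, 3.3, 6.7]) = 11.7
S (sum of others) = 21.7 - 11.7 = 10
min_reach = max(0, 11.7 - 10) = max(0, 1.7) = 1.7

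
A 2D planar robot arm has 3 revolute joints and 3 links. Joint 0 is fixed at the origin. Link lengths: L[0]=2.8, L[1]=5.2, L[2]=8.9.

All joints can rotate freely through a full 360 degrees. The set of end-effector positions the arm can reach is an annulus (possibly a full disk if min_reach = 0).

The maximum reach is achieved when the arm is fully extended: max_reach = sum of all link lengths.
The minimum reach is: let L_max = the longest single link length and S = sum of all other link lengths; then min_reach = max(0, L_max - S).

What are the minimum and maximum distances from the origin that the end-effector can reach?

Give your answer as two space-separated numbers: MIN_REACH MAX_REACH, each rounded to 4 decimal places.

Link lengths: [2.8, 5.2, 8.9]
max_reach = 2.8 + 5.2 + 8.9 = 16.9
L_max = max([2.8, 5.2, 8.9]) = 8.9
S (sum of others) = 16.9 - 8.9 = 8
min_reach = max(0, 8.9 - 8) = max(0, 0.9) = 0.9

Answer: 0.9000 16.9000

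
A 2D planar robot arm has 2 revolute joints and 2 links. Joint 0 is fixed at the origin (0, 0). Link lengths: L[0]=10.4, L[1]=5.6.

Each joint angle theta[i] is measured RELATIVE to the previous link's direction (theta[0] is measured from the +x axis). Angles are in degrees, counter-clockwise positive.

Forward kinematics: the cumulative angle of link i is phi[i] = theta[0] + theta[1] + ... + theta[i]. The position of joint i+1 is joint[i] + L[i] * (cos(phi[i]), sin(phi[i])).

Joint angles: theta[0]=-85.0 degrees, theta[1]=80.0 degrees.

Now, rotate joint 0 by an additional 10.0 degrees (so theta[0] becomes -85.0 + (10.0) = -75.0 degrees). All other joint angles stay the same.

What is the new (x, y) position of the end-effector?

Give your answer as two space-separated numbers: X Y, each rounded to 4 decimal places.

joint[0] = (0.0000, 0.0000)  (base)
link 0: phi[0] = -75 = -75 deg
  cos(-75 deg) = 0.2588, sin(-75 deg) = -0.9659
  joint[1] = (0.0000, 0.0000) + 10.4 * (0.2588, -0.9659) = (0.0000 + 2.6917, 0.0000 + -10.0456) = (2.6917, -10.0456)
link 1: phi[1] = -75 + 80 = 5 deg
  cos(5 deg) = 0.9962, sin(5 deg) = 0.0872
  joint[2] = (2.6917, -10.0456) + 5.6 * (0.9962, 0.0872) = (2.6917 + 5.5787, -10.0456 + 0.4881) = (8.2704, -9.5576)
End effector: (8.2704, -9.5576)

Answer: 8.2704 -9.5576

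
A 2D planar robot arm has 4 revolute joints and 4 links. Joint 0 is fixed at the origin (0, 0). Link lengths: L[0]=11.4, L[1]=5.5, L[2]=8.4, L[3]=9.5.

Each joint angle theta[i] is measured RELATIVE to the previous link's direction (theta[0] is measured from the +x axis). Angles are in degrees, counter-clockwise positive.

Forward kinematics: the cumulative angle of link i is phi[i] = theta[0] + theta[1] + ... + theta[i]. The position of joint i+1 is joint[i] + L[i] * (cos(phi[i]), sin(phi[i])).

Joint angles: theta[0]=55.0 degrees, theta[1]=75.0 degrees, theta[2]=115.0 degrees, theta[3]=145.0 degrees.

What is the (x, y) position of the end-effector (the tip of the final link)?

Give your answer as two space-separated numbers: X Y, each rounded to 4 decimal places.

Answer: 7.6807 10.6886

Derivation:
joint[0] = (0.0000, 0.0000)  (base)
link 0: phi[0] = 55 = 55 deg
  cos(55 deg) = 0.5736, sin(55 deg) = 0.8192
  joint[1] = (0.0000, 0.0000) + 11.4 * (0.5736, 0.8192) = (0.0000 + 6.5388, 0.0000 + 9.3383) = (6.5388, 9.3383)
link 1: phi[1] = 55 + 75 = 130 deg
  cos(130 deg) = -0.6428, sin(130 deg) = 0.7660
  joint[2] = (6.5388, 9.3383) + 5.5 * (-0.6428, 0.7660) = (6.5388 + -3.5353, 9.3383 + 4.2132) = (3.0034, 13.5516)
link 2: phi[2] = 55 + 75 + 115 = 245 deg
  cos(245 deg) = -0.4226, sin(245 deg) = -0.9063
  joint[3] = (3.0034, 13.5516) + 8.4 * (-0.4226, -0.9063) = (3.0034 + -3.5500, 13.5516 + -7.6130) = (-0.5466, 5.9386)
link 3: phi[3] = 55 + 75 + 115 + 145 = 390 deg
  cos(390 deg) = 0.8660, sin(390 deg) = 0.5000
  joint[4] = (-0.5466, 5.9386) + 9.5 * (0.8660, 0.5000) = (-0.5466 + 8.2272, 5.9386 + 4.7500) = (7.6807, 10.6886)
End effector: (7.6807, 10.6886)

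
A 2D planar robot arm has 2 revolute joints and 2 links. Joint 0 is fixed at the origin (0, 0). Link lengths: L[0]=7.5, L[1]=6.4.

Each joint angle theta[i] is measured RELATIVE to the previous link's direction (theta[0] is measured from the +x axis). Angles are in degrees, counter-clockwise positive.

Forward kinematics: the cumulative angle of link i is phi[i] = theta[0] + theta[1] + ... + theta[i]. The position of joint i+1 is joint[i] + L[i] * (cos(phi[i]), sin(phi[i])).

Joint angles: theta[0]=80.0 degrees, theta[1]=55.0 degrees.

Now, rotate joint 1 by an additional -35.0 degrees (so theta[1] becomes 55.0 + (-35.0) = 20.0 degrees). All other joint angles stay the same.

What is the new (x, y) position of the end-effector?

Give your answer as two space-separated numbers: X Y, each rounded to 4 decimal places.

joint[0] = (0.0000, 0.0000)  (base)
link 0: phi[0] = 80 = 80 deg
  cos(80 deg) = 0.1736, sin(80 deg) = 0.9848
  joint[1] = (0.0000, 0.0000) + 7.5 * (0.1736, 0.9848) = (0.0000 + 1.3024, 0.0000 + 7.3861) = (1.3024, 7.3861)
link 1: phi[1] = 80 + 20 = 100 deg
  cos(100 deg) = -0.1736, sin(100 deg) = 0.9848
  joint[2] = (1.3024, 7.3861) + 6.4 * (-0.1736, 0.9848) = (1.3024 + -1.1113, 7.3861 + 6.3028) = (0.1910, 13.6888)
End effector: (0.1910, 13.6888)

Answer: 0.1910 13.6888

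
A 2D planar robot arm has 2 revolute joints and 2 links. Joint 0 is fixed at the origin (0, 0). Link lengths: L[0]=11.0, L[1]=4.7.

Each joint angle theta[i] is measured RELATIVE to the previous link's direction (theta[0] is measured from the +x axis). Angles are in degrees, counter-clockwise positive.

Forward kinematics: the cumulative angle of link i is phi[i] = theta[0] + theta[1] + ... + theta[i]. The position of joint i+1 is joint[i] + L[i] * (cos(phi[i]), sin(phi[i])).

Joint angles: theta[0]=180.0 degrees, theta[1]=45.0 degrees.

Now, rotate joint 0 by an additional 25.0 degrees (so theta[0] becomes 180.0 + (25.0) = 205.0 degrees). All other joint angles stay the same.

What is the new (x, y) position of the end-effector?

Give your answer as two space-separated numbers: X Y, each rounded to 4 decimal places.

Answer: -11.5769 -9.0654

Derivation:
joint[0] = (0.0000, 0.0000)  (base)
link 0: phi[0] = 205 = 205 deg
  cos(205 deg) = -0.9063, sin(205 deg) = -0.4226
  joint[1] = (0.0000, 0.0000) + 11 * (-0.9063, -0.4226) = (0.0000 + -9.9694, 0.0000 + -4.6488) = (-9.9694, -4.6488)
link 1: phi[1] = 205 + 45 = 250 deg
  cos(250 deg) = -0.3420, sin(250 deg) = -0.9397
  joint[2] = (-9.9694, -4.6488) + 4.7 * (-0.3420, -0.9397) = (-9.9694 + -1.6075, -4.6488 + -4.4166) = (-11.5769, -9.0654)
End effector: (-11.5769, -9.0654)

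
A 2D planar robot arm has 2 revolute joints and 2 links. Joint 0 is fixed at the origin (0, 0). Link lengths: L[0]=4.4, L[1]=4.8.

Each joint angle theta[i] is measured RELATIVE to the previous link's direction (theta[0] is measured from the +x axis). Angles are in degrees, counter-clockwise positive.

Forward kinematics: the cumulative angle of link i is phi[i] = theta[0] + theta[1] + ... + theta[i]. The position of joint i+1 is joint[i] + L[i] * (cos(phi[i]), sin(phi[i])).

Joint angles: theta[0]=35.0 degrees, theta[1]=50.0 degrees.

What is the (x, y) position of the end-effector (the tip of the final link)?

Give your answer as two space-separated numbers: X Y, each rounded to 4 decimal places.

Answer: 4.0226 7.3055

Derivation:
joint[0] = (0.0000, 0.0000)  (base)
link 0: phi[0] = 35 = 35 deg
  cos(35 deg) = 0.8192, sin(35 deg) = 0.5736
  joint[1] = (0.0000, 0.0000) + 4.4 * (0.8192, 0.5736) = (0.0000 + 3.6043, 0.0000 + 2.5237) = (3.6043, 2.5237)
link 1: phi[1] = 35 + 50 = 85 deg
  cos(85 deg) = 0.0872, sin(85 deg) = 0.9962
  joint[2] = (3.6043, 2.5237) + 4.8 * (0.0872, 0.9962) = (3.6043 + 0.4183, 2.5237 + 4.7817) = (4.0226, 7.3055)
End effector: (4.0226, 7.3055)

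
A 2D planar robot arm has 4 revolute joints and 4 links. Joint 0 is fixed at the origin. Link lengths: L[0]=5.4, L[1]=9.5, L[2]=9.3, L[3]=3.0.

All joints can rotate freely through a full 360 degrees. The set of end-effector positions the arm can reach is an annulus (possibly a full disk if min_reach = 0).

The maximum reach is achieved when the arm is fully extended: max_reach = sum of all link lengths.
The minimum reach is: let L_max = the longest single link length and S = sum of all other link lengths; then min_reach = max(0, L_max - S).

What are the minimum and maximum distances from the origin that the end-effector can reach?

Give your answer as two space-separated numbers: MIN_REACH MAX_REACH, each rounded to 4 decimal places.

Link lengths: [5.4, 9.5, 9.3, 3.0]
max_reach = 5.4 + 9.5 + 9.3 + 3 = 27.2
L_max = max([5.4, 9.5, 9.3, 3.0]) = 9.5
S (sum of others) = 27.2 - 9.5 = 17.7
min_reach = max(0, 9.5 - 17.7) = max(0, -8.2) = 0

Answer: 0.0000 27.2000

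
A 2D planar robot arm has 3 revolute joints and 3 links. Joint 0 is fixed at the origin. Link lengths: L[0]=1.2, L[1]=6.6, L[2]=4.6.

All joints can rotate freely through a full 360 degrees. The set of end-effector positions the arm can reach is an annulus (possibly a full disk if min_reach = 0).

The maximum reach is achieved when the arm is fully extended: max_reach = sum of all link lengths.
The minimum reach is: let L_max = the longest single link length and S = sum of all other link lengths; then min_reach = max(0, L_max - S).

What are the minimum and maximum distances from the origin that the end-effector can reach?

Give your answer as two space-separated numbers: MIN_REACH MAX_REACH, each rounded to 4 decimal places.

Answer: 0.8000 12.4000

Derivation:
Link lengths: [1.2, 6.6, 4.6]
max_reach = 1.2 + 6.6 + 4.6 = 12.4
L_max = max([1.2, 6.6, 4.6]) = 6.6
S (sum of others) = 12.4 - 6.6 = 5.8
min_reach = max(0, 6.6 - 5.8) = max(0, 0.8) = 0.8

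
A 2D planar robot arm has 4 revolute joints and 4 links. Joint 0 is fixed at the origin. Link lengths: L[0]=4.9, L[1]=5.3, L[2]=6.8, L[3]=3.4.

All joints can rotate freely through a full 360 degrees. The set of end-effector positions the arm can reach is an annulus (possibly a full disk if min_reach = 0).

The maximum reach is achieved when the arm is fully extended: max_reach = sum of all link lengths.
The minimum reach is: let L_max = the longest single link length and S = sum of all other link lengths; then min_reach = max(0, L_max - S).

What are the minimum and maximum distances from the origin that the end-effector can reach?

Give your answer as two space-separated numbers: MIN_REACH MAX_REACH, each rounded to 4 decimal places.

Link lengths: [4.9, 5.3, 6.8, 3.4]
max_reach = 4.9 + 5.3 + 6.8 + 3.4 = 20.4
L_max = max([4.9, 5.3, 6.8, 3.4]) = 6.8
S (sum of others) = 20.4 - 6.8 = 13.6
min_reach = max(0, 6.8 - 13.6) = max(0, -6.8) = 0

Answer: 0.0000 20.4000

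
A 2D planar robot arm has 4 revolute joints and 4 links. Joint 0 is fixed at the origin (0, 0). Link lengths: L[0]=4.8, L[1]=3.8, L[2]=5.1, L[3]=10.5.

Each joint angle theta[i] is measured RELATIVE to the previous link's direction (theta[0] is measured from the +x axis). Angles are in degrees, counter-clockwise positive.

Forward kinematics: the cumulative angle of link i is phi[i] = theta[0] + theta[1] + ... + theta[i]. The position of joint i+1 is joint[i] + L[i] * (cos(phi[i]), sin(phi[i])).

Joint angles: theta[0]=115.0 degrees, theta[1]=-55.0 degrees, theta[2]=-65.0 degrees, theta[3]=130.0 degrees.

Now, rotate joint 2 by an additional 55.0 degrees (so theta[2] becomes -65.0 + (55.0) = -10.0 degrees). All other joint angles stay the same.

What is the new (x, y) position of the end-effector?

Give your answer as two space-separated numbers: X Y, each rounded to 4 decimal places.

joint[0] = (0.0000, 0.0000)  (base)
link 0: phi[0] = 115 = 115 deg
  cos(115 deg) = -0.4226, sin(115 deg) = 0.9063
  joint[1] = (0.0000, 0.0000) + 4.8 * (-0.4226, 0.9063) = (0.0000 + -2.0286, 0.0000 + 4.3503) = (-2.0286, 4.3503)
link 1: phi[1] = 115 + -55 = 60 deg
  cos(60 deg) = 0.5000, sin(60 deg) = 0.8660
  joint[2] = (-2.0286, 4.3503) + 3.8 * (0.5000, 0.8660) = (-2.0286 + 1.9000, 4.3503 + 3.2909) = (-0.1286, 7.6412)
link 2: phi[2] = 115 + -55 + -10 = 50 deg
  cos(50 deg) = 0.6428, sin(50 deg) = 0.7660
  joint[3] = (-0.1286, 7.6412) + 5.1 * (0.6428, 0.7660) = (-0.1286 + 3.2782, 7.6412 + 3.9068) = (3.1496, 11.5480)
link 3: phi[3] = 115 + -55 + -10 + 130 = 180 deg
  cos(180 deg) = -1.0000, sin(180 deg) = 0.0000
  joint[4] = (3.1496, 11.5480) + 10.5 * (-1.0000, 0.0000) = (3.1496 + -10.5000, 11.5480 + 0.0000) = (-7.3504, 11.5480)
End effector: (-7.3504, 11.5480)

Answer: -7.3504 11.5480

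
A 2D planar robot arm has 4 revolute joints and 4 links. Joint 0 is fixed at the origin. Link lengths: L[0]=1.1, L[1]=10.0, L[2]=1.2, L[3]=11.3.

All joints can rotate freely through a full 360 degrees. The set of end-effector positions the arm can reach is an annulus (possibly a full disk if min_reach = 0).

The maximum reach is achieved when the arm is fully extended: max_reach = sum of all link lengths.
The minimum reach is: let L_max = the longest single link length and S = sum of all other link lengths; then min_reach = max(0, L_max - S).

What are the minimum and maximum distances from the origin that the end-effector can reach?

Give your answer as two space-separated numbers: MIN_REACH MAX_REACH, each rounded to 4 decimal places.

Link lengths: [1.1, 10.0, 1.2, 11.3]
max_reach = 1.1 + 10 + 1.2 + 11.3 = 23.6
L_max = max([1.1, 10.0, 1.2, 11.3]) = 11.3
S (sum of others) = 23.6 - 11.3 = 12.3
min_reach = max(0, 11.3 - 12.3) = max(0, -1) = 0

Answer: 0.0000 23.6000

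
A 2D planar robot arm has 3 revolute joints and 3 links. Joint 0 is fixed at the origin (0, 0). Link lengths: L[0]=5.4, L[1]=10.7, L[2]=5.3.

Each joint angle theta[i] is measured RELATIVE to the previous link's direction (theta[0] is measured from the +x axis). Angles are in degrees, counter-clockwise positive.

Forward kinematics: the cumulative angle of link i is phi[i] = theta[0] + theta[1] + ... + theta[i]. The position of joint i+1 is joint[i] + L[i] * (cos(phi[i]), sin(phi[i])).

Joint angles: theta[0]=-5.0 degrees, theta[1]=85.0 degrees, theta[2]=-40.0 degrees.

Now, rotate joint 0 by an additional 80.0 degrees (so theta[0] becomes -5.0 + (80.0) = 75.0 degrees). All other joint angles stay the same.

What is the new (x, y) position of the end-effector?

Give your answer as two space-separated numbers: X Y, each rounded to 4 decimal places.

joint[0] = (0.0000, 0.0000)  (base)
link 0: phi[0] = 75 = 75 deg
  cos(75 deg) = 0.2588, sin(75 deg) = 0.9659
  joint[1] = (0.0000, 0.0000) + 5.4 * (0.2588, 0.9659) = (0.0000 + 1.3976, 0.0000 + 5.2160) = (1.3976, 5.2160)
link 1: phi[1] = 75 + 85 = 160 deg
  cos(160 deg) = -0.9397, sin(160 deg) = 0.3420
  joint[2] = (1.3976, 5.2160) + 10.7 * (-0.9397, 0.3420) = (1.3976 + -10.0547, 5.2160 + 3.6596) = (-8.6571, 8.8756)
link 2: phi[2] = 75 + 85 + -40 = 120 deg
  cos(120 deg) = -0.5000, sin(120 deg) = 0.8660
  joint[3] = (-8.6571, 8.8756) + 5.3 * (-0.5000, 0.8660) = (-8.6571 + -2.6500, 8.8756 + 4.5899) = (-11.3071, 13.4655)
End effector: (-11.3071, 13.4655)

Answer: -11.3071 13.4655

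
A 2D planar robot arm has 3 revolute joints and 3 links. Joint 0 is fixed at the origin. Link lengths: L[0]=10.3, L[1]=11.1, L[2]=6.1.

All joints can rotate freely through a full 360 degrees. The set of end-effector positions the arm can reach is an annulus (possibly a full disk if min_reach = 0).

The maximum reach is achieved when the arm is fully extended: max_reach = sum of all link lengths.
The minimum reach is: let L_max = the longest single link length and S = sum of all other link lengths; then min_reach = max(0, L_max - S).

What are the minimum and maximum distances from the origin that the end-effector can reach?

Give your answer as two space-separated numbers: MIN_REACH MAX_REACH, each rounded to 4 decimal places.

Link lengths: [10.3, 11.1, 6.1]
max_reach = 10.3 + 11.1 + 6.1 = 27.5
L_max = max([10.3, 11.1, 6.1]) = 11.1
S (sum of others) = 27.5 - 11.1 = 16.4
min_reach = max(0, 11.1 - 16.4) = max(0, -5.3) = 0

Answer: 0.0000 27.5000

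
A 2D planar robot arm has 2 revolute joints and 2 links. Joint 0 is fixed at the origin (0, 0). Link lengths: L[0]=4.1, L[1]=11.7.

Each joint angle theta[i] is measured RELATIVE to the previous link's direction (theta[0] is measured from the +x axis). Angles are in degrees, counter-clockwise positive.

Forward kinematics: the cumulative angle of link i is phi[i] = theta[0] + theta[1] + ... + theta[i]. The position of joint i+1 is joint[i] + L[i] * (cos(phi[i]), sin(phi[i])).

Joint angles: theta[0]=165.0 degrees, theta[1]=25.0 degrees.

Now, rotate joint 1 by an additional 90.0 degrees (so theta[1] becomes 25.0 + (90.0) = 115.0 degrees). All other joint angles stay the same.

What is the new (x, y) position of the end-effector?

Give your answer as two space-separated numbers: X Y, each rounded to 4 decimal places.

joint[0] = (0.0000, 0.0000)  (base)
link 0: phi[0] = 165 = 165 deg
  cos(165 deg) = -0.9659, sin(165 deg) = 0.2588
  joint[1] = (0.0000, 0.0000) + 4.1 * (-0.9659, 0.2588) = (0.0000 + -3.9603, 0.0000 + 1.0612) = (-3.9603, 1.0612)
link 1: phi[1] = 165 + 115 = 280 deg
  cos(280 deg) = 0.1736, sin(280 deg) = -0.9848
  joint[2] = (-3.9603, 1.0612) + 11.7 * (0.1736, -0.9848) = (-3.9603 + 2.0317, 1.0612 + -11.5223) = (-1.9286, -10.4611)
End effector: (-1.9286, -10.4611)

Answer: -1.9286 -10.4611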